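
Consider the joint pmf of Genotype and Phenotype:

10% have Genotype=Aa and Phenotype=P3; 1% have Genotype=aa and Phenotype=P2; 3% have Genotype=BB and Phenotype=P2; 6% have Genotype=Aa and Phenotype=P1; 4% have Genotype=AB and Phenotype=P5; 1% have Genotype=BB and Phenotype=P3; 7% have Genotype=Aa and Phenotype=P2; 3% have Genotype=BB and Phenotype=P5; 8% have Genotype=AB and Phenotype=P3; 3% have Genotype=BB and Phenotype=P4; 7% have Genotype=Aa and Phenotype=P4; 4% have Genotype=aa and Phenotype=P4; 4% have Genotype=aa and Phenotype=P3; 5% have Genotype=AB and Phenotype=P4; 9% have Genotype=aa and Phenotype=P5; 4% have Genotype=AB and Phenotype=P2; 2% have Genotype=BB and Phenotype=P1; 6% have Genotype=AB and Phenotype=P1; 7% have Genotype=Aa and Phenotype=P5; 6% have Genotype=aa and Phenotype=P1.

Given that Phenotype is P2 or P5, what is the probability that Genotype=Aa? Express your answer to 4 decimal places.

P(Phenotype=P2) = 0.07 + 0.01 + 0.04 + 0.03 = 0.15.
P(Phenotype=P5) = 0.07 + 0.09 + 0.04 + 0.03 = 0.23.
P(Phenotype ∈ {P2, P5}) = 0.15 + 0.23 = 0.38; P(Genotype=Aa, Phenotype ∈ {P2, P5}) = 0.07 + 0.07 = 0.14.
P(Genotype=Aa | Phenotype ∈ {P2, P5}) = 0.14/0.38 = 0.3684.

0.3684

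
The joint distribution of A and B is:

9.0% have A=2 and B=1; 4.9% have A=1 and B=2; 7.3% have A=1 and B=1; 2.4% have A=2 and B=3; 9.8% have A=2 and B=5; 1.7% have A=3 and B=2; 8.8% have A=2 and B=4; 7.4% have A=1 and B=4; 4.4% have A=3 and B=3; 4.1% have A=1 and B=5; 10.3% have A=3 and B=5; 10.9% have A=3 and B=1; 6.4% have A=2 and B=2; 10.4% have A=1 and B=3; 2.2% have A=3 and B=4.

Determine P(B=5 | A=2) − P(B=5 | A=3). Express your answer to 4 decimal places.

P(A=2) = 0.090 + 0.064 + 0.024 + 0.088 + 0.098 = 0.364; P(B=5 | A=2) = 0.098/0.364 = 0.26923.
P(A=3) = 0.109 + 0.017 + 0.044 + 0.022 + 0.103 = 0.295; P(B=5 | A=3) = 0.103/0.295 = 0.34915.
Difference = -0.0799.

-0.0799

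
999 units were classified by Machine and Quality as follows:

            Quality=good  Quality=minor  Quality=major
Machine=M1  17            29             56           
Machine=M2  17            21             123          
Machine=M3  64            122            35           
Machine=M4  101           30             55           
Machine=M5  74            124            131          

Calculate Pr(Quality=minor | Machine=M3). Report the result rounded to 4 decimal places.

0.5520

Total with Machine=M3: 64 + 122 + 35 = 221.
P(Quality=minor | Machine=M3) = 122/221 = 0.5520.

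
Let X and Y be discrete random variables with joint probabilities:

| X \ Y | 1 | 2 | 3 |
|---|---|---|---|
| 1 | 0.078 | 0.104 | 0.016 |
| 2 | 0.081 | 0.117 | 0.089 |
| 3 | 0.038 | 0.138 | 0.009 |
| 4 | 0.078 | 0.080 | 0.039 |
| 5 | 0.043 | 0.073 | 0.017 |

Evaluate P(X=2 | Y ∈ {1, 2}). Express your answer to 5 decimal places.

0.23855

P(Y=1) = 0.078 + 0.081 + 0.038 + 0.078 + 0.043 = 0.318.
P(Y=2) = 0.104 + 0.117 + 0.138 + 0.080 + 0.073 = 0.512.
P(Y ∈ {1, 2}) = 0.318 + 0.512 = 0.830; P(X=2, Y ∈ {1, 2}) = 0.081 + 0.117 = 0.198.
P(X=2 | Y ∈ {1, 2}) = 0.198/0.830 = 0.23855.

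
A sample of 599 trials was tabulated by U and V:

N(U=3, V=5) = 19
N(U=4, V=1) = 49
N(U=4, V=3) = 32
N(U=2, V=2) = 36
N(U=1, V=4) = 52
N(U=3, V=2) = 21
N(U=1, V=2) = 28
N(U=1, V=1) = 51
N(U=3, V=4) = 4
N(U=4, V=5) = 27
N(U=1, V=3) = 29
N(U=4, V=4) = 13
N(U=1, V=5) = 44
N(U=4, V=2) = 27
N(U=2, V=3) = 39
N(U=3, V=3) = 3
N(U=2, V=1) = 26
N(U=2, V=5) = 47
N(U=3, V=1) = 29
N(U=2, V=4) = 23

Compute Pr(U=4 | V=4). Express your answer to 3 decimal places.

0.141

Total with V=4: 52 + 23 + 4 + 13 = 92.
P(U=4 | V=4) = 13/92 = 0.141.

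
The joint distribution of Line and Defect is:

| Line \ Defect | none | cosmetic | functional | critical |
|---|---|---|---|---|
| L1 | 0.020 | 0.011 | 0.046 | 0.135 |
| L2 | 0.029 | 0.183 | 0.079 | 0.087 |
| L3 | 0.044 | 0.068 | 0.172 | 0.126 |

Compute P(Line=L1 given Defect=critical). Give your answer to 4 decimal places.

0.3879

P(Defect=critical) = 0.135 + 0.087 + 0.126 = 0.348.
P(Line=L1 | Defect=critical) = 0.135/0.348 = 0.3879.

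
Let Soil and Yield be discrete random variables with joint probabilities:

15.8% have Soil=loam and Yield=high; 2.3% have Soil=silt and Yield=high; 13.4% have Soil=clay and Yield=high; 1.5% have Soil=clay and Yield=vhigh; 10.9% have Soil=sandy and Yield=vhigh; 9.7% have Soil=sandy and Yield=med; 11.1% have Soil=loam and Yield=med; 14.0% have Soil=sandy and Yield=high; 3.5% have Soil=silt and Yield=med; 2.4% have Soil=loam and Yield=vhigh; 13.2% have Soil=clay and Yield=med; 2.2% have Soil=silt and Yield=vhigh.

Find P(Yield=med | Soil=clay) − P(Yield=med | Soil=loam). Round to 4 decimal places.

0.0909

P(Soil=clay) = 0.132 + 0.134 + 0.015 = 0.281; P(Yield=med | Soil=clay) = 0.132/0.281 = 0.46975.
P(Soil=loam) = 0.111 + 0.158 + 0.024 = 0.293; P(Yield=med | Soil=loam) = 0.111/0.293 = 0.37884.
Difference = 0.0909.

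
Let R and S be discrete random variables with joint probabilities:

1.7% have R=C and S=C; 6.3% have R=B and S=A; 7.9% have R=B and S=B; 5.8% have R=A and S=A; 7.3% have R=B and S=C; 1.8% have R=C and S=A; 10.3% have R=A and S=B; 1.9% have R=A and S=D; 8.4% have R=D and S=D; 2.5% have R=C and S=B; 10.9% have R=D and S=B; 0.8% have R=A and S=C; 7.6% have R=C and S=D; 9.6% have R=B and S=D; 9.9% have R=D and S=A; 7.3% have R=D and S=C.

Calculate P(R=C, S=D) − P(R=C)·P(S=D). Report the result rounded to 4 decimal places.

P(R=C) = 0.018 + 0.025 + 0.017 + 0.076 = 0.136.
P(S=D) = 0.019 + 0.096 + 0.076 + 0.084 = 0.275.
P(R=C, S=D) − P(R=C)P(S=D) = 0.076 − 0.136×0.275 = 0.0386.

0.0386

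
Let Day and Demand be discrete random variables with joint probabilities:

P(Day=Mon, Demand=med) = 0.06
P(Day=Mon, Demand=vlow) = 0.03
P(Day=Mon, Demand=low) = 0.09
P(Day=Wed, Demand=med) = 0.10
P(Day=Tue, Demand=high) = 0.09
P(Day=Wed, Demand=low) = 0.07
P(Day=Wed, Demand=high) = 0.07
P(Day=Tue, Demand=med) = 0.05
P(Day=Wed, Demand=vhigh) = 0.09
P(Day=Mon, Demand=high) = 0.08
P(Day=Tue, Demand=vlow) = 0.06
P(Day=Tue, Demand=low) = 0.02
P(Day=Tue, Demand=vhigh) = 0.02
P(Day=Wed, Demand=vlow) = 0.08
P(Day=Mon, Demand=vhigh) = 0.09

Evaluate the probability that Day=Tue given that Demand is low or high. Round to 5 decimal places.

P(Demand=low) = 0.09 + 0.02 + 0.07 = 0.18.
P(Demand=high) = 0.08 + 0.09 + 0.07 = 0.24.
P(Demand ∈ {low, high}) = 0.18 + 0.24 = 0.42; P(Day=Tue, Demand ∈ {low, high}) = 0.02 + 0.09 = 0.11.
P(Day=Tue | Demand ∈ {low, high}) = 0.11/0.42 = 0.26190.

0.26190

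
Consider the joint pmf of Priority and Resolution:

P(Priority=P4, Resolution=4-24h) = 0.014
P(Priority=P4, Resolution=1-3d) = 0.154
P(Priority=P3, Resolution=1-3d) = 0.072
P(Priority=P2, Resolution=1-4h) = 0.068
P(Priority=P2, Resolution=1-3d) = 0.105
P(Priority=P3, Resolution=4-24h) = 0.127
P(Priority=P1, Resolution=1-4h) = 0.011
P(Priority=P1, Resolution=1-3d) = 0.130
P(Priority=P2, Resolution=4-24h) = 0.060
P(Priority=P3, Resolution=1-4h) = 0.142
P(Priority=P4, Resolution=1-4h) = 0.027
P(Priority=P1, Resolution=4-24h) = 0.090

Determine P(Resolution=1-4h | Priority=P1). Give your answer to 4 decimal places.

0.0476

P(Priority=P1) = 0.011 + 0.090 + 0.130 = 0.231.
P(Resolution=1-4h | Priority=P1) = 0.011/0.231 = 0.0476.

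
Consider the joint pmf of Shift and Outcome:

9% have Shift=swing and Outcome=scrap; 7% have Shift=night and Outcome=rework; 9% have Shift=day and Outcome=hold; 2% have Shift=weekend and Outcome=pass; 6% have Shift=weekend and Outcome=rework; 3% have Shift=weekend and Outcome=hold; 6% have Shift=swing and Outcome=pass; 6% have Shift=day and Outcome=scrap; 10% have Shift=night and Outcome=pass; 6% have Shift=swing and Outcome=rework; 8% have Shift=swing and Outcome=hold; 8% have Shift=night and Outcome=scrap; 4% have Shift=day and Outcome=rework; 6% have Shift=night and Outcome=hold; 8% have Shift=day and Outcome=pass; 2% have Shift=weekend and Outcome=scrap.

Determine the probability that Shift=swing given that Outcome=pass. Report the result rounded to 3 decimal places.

P(Outcome=pass) = 0.08 + 0.06 + 0.10 + 0.02 = 0.26.
P(Shift=swing | Outcome=pass) = 0.06/0.26 = 0.231.

0.231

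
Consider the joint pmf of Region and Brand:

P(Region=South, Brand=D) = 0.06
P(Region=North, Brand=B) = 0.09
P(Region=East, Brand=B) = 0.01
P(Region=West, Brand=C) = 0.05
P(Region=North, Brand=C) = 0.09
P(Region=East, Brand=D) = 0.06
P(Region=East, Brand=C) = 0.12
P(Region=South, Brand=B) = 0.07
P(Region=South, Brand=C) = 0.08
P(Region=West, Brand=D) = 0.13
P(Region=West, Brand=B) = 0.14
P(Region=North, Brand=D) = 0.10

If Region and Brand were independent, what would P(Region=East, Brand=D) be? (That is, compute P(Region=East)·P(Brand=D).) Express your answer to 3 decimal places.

0.067

P(Region=East) = 0.01 + 0.12 + 0.06 = 0.19.
P(Brand=D) = 0.10 + 0.06 + 0.06 + 0.13 = 0.35.
Product: 0.19 × 0.35 = 0.067.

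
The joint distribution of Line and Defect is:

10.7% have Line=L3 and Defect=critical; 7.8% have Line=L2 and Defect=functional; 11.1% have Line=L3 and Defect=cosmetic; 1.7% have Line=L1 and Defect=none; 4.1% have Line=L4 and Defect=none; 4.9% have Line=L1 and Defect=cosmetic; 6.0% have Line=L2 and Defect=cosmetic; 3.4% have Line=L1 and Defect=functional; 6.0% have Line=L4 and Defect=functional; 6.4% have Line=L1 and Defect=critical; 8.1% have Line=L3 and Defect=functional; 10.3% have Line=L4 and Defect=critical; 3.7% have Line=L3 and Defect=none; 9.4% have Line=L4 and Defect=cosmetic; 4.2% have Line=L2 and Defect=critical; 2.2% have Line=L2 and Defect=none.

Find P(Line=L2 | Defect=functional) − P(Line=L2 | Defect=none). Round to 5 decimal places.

P(Defect=functional) = 0.034 + 0.078 + 0.081 + 0.060 = 0.253; P(Line=L2 | Defect=functional) = 0.078/0.253 = 0.308300.
P(Defect=none) = 0.017 + 0.022 + 0.037 + 0.041 = 0.117; P(Line=L2 | Defect=none) = 0.022/0.117 = 0.188034.
Difference = 0.12027.

0.12027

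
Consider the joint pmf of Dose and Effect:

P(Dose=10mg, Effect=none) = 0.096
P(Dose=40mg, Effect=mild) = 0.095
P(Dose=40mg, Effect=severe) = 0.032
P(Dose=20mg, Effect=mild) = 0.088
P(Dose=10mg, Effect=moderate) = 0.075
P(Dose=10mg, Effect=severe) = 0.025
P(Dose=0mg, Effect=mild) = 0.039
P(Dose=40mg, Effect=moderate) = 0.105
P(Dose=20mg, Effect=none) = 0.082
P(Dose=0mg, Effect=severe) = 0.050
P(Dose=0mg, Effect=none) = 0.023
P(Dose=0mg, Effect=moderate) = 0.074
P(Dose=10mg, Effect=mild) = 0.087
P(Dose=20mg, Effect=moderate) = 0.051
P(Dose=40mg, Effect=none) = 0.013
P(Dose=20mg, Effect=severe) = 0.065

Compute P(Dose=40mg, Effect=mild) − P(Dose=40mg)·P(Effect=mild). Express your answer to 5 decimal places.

0.01930

P(Dose=40mg) = 0.013 + 0.095 + 0.105 + 0.032 = 0.245.
P(Effect=mild) = 0.039 + 0.087 + 0.088 + 0.095 = 0.309.
P(Dose=40mg, Effect=mild) − P(Dose=40mg)P(Effect=mild) = 0.095 − 0.245×0.309 = 0.01930.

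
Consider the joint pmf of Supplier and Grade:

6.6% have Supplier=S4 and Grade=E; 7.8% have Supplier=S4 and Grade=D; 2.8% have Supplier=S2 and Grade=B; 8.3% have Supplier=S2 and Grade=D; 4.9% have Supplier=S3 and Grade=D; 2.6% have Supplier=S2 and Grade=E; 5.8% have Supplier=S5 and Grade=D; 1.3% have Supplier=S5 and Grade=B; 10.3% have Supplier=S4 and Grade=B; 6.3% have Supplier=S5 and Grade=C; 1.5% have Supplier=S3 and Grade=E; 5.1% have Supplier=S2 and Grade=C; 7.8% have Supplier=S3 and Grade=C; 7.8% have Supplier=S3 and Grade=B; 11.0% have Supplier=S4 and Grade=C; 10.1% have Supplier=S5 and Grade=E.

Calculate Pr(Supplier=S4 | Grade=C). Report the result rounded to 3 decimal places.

P(Grade=C) = 0.051 + 0.078 + 0.110 + 0.063 = 0.302.
P(Supplier=S4 | Grade=C) = 0.110/0.302 = 0.364.

0.364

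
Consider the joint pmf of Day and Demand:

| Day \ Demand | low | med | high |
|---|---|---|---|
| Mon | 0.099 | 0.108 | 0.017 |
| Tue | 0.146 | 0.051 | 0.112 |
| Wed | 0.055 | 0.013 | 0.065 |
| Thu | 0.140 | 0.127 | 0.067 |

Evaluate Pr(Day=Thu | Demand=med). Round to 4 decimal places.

0.4247

P(Demand=med) = 0.108 + 0.051 + 0.013 + 0.127 = 0.299.
P(Day=Thu | Demand=med) = 0.127/0.299 = 0.4247.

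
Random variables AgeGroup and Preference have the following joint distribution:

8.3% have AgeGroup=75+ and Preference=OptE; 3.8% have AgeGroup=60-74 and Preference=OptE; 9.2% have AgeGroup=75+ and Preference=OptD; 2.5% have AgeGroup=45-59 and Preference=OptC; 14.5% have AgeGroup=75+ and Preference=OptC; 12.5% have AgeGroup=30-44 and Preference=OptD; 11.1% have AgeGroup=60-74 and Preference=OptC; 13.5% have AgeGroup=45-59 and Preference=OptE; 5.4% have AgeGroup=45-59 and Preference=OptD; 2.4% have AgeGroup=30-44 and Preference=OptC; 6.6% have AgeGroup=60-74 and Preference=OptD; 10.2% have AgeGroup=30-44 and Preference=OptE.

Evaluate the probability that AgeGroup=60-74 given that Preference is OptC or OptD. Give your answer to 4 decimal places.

0.2757

P(Preference=OptC) = 0.024 + 0.025 + 0.111 + 0.145 = 0.305.
P(Preference=OptD) = 0.125 + 0.054 + 0.066 + 0.092 = 0.337.
P(Preference ∈ {OptC, OptD}) = 0.305 + 0.337 = 0.642; P(AgeGroup=60-74, Preference ∈ {OptC, OptD}) = 0.111 + 0.066 = 0.177.
P(AgeGroup=60-74 | Preference ∈ {OptC, OptD}) = 0.177/0.642 = 0.2757.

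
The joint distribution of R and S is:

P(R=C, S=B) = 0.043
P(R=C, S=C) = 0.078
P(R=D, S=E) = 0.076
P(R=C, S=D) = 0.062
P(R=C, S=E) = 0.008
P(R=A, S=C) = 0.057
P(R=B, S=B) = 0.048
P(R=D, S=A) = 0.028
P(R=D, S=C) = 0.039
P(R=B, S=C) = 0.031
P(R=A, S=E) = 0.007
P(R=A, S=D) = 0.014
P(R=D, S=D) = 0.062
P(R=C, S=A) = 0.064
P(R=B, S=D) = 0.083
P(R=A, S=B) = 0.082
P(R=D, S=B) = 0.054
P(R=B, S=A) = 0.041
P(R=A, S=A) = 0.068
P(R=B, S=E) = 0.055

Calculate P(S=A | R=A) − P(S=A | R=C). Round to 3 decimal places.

0.047

P(R=A) = 0.068 + 0.082 + 0.057 + 0.014 + 0.007 = 0.228; P(S=A | R=A) = 0.068/0.228 = 0.2982.
P(R=C) = 0.064 + 0.043 + 0.078 + 0.062 + 0.008 = 0.255; P(S=A | R=C) = 0.064/0.255 = 0.2510.
Difference = 0.047.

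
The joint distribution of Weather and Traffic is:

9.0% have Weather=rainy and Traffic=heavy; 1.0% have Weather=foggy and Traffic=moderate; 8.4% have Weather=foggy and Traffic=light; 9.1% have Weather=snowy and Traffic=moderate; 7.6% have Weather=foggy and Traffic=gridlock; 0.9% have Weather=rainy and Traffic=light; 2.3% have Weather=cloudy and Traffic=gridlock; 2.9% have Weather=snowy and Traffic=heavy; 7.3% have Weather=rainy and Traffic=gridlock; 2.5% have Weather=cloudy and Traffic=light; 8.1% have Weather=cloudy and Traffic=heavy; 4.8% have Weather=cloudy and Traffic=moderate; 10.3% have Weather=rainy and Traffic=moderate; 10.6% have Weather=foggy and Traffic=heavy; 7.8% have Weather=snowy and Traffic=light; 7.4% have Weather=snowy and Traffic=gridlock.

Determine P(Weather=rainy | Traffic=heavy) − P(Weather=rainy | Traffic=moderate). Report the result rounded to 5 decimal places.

P(Traffic=heavy) = 0.081 + 0.090 + 0.029 + 0.106 = 0.306; P(Weather=rainy | Traffic=heavy) = 0.090/0.306 = 0.294118.
P(Traffic=moderate) = 0.048 + 0.103 + 0.091 + 0.010 = 0.252; P(Weather=rainy | Traffic=moderate) = 0.103/0.252 = 0.408730.
Difference = -0.11461.

-0.11461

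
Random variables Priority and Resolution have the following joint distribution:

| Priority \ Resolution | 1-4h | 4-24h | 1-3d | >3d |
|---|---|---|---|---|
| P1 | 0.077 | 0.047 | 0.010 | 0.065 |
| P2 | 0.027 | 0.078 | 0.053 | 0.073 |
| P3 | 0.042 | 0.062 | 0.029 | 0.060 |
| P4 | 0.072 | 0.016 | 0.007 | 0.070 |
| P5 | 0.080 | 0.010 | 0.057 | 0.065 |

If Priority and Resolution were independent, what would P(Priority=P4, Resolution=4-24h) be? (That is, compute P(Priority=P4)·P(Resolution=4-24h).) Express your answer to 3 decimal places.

P(Priority=P4) = 0.072 + 0.016 + 0.007 + 0.070 = 0.165.
P(Resolution=4-24h) = 0.047 + 0.078 + 0.062 + 0.016 + 0.010 = 0.213.
Product: 0.165 × 0.213 = 0.035.

0.035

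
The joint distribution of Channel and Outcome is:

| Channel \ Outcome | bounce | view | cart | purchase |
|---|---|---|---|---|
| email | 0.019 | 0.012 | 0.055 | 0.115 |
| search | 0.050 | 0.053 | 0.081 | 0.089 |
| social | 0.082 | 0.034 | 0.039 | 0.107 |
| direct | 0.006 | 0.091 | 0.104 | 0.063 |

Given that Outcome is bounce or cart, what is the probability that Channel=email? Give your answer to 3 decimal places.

0.170

P(Outcome=bounce) = 0.019 + 0.050 + 0.082 + 0.006 = 0.157.
P(Outcome=cart) = 0.055 + 0.081 + 0.039 + 0.104 = 0.279.
P(Outcome ∈ {bounce, cart}) = 0.157 + 0.279 = 0.436; P(Channel=email, Outcome ∈ {bounce, cart}) = 0.019 + 0.055 = 0.074.
P(Channel=email | Outcome ∈ {bounce, cart}) = 0.074/0.436 = 0.170.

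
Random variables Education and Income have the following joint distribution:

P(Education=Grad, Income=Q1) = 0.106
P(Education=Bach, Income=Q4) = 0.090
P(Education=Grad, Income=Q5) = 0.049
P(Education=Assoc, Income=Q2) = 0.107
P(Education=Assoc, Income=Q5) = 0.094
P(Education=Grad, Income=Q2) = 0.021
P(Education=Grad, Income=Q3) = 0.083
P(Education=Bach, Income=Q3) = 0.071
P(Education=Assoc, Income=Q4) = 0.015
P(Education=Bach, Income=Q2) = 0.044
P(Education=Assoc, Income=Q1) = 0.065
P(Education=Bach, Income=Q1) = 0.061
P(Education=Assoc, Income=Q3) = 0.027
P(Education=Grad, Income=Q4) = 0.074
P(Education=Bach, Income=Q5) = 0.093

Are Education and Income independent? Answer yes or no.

no

P(Education=Assoc) = 0.308 and P(Income=Q2) = 0.172, so their product is 0.05298, but P(Education=Assoc, Income=Q2) = 0.107. Since these differ, Education and Income are not independent.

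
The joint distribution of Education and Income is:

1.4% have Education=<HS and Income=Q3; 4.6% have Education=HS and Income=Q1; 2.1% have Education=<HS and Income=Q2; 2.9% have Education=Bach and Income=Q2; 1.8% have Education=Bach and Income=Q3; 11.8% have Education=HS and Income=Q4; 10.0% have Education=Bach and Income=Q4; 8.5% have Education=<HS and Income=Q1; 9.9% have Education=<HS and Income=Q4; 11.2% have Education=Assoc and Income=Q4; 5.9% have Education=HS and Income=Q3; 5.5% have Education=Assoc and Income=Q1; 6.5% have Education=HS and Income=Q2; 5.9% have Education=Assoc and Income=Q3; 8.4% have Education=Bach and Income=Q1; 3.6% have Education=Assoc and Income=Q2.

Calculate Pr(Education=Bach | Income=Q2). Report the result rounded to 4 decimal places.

P(Income=Q2) = 0.021 + 0.065 + 0.036 + 0.029 = 0.151.
P(Education=Bach | Income=Q2) = 0.029/0.151 = 0.1921.

0.1921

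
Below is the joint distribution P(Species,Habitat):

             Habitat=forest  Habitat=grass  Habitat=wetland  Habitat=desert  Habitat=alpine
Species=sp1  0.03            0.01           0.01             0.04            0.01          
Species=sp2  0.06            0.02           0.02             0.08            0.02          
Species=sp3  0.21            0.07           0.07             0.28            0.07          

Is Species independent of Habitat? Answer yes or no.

Every cell satisfies P(Species,Habitat) = P(Species)·P(Habitat). For instance P(Species=sp2) = 0.20, P(Habitat=desert) = 0.40, and 0.20×0.40 = 0.08 matches the joint entry. So Species and Habitat are independent.

yes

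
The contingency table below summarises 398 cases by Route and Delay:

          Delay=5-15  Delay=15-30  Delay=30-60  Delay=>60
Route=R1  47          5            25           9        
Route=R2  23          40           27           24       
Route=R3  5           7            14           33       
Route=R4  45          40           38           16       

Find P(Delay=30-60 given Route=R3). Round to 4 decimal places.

Total with Route=R3: 5 + 7 + 14 + 33 = 59.
P(Delay=30-60 | Route=R3) = 14/59 = 0.2373.

0.2373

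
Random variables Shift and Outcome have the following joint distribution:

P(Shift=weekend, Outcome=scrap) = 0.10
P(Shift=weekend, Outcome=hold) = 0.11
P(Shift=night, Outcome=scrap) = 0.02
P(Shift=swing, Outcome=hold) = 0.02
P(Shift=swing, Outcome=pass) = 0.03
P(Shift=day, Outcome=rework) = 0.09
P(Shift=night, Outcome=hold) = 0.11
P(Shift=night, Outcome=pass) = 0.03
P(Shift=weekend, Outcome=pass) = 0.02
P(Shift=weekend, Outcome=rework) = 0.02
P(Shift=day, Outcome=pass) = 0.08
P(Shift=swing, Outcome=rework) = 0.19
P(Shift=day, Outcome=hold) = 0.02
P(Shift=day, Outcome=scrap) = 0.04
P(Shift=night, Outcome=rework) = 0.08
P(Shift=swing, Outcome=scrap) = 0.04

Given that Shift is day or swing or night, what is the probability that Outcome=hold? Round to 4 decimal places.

0.2000

P(Shift=day) = 0.08 + 0.09 + 0.04 + 0.02 = 0.23.
P(Shift=swing) = 0.03 + 0.19 + 0.04 + 0.02 = 0.28.
P(Shift=night) = 0.03 + 0.08 + 0.02 + 0.11 = 0.24.
P(Shift ∈ {day, swing, night}) = 0.23 + 0.28 + 0.24 = 0.75; P(Outcome=hold, Shift ∈ {day, swing, night}) = 0.02 + 0.02 + 0.11 = 0.15.
P(Outcome=hold | Shift ∈ {day, swing, night}) = 0.15/0.75 = 0.2000.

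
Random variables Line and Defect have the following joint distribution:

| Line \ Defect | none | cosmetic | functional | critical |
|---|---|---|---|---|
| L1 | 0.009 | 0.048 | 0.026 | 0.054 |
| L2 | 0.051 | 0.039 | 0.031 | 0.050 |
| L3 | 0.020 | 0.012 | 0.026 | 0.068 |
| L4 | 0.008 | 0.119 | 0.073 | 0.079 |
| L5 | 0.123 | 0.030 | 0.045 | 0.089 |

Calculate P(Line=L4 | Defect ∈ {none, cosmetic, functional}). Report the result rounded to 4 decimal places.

0.3030

P(Defect=none) = 0.009 + 0.051 + 0.020 + 0.008 + 0.123 = 0.211.
P(Defect=cosmetic) = 0.048 + 0.039 + 0.012 + 0.119 + 0.030 = 0.248.
P(Defect=functional) = 0.026 + 0.031 + 0.026 + 0.073 + 0.045 = 0.201.
P(Defect ∈ {none, cosmetic, functional}) = 0.211 + 0.248 + 0.201 = 0.660; P(Line=L4, Defect ∈ {none, cosmetic, functional}) = 0.008 + 0.119 + 0.073 = 0.200.
P(Line=L4 | Defect ∈ {none, cosmetic, functional}) = 0.200/0.660 = 0.3030.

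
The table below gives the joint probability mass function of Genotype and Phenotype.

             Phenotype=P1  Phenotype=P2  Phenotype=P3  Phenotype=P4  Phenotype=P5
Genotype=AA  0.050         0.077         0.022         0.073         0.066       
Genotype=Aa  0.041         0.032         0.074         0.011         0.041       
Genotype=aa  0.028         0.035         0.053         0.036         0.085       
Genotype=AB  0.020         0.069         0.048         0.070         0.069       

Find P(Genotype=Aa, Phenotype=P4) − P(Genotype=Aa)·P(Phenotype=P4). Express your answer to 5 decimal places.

P(Genotype=Aa) = 0.041 + 0.032 + 0.074 + 0.011 + 0.041 = 0.199.
P(Phenotype=P4) = 0.073 + 0.011 + 0.036 + 0.070 = 0.190.
P(Genotype=Aa, Phenotype=P4) − P(Genotype=Aa)P(Phenotype=P4) = 0.011 − 0.199×0.190 = -0.02681.

-0.02681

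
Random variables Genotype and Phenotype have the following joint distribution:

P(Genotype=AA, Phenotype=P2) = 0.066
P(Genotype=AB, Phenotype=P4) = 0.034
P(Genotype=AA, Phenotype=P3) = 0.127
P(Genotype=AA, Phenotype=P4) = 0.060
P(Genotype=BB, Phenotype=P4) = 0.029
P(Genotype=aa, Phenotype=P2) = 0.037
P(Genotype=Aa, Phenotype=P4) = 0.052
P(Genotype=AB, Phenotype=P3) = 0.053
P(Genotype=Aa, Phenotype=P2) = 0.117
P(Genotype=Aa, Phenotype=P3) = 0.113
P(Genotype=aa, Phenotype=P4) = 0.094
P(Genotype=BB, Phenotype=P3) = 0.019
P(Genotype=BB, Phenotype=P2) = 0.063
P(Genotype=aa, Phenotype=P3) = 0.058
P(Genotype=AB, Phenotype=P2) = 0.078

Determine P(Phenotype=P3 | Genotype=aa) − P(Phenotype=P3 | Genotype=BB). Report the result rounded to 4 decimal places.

P(Genotype=aa) = 0.037 + 0.058 + 0.094 = 0.189; P(Phenotype=P3 | Genotype=aa) = 0.058/0.189 = 0.30688.
P(Genotype=BB) = 0.063 + 0.019 + 0.029 = 0.111; P(Phenotype=P3 | Genotype=BB) = 0.019/0.111 = 0.17117.
Difference = 0.1357.

0.1357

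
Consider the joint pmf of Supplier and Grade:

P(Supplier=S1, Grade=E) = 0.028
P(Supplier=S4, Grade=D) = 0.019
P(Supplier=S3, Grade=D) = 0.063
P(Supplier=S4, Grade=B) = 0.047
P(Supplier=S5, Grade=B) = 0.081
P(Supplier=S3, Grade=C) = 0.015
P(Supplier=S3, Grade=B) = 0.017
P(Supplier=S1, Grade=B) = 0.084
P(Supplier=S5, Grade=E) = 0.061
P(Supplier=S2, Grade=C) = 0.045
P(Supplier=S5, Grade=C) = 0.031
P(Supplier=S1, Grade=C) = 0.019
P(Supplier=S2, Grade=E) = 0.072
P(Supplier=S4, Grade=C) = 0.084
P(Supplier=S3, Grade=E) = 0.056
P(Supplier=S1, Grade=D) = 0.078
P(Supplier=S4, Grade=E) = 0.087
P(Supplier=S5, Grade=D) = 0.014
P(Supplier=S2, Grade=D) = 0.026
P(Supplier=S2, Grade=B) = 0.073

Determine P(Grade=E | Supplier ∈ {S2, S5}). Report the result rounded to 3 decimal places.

0.330

P(Supplier=S2) = 0.073 + 0.045 + 0.026 + 0.072 = 0.216.
P(Supplier=S5) = 0.081 + 0.031 + 0.014 + 0.061 = 0.187.
P(Supplier ∈ {S2, S5}) = 0.216 + 0.187 = 0.403; P(Grade=E, Supplier ∈ {S2, S5}) = 0.072 + 0.061 = 0.133.
P(Grade=E | Supplier ∈ {S2, S5}) = 0.133/0.403 = 0.330.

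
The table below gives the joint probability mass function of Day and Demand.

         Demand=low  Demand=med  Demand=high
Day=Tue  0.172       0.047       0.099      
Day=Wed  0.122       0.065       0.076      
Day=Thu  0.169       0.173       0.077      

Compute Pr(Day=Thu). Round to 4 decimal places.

P(Day=Thu) = 0.169 + 0.173 + 0.077 = 0.419.

0.4190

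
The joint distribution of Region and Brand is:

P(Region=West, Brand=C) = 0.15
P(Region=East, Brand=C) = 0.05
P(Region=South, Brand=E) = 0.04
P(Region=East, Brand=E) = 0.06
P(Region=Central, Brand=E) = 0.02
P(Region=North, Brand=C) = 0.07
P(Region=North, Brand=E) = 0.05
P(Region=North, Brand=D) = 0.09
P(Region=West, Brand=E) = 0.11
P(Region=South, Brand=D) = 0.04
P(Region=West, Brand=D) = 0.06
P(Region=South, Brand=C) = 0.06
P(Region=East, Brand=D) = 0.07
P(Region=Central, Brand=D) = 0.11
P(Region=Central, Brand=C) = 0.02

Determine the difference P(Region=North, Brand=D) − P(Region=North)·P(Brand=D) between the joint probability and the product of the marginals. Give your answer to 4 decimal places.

P(Region=North) = 0.07 + 0.09 + 0.05 = 0.21.
P(Brand=D) = 0.09 + 0.04 + 0.07 + 0.06 + 0.11 = 0.37.
P(Region=North, Brand=D) − P(Region=North)P(Brand=D) = 0.09 − 0.21×0.37 = 0.0123.

0.0123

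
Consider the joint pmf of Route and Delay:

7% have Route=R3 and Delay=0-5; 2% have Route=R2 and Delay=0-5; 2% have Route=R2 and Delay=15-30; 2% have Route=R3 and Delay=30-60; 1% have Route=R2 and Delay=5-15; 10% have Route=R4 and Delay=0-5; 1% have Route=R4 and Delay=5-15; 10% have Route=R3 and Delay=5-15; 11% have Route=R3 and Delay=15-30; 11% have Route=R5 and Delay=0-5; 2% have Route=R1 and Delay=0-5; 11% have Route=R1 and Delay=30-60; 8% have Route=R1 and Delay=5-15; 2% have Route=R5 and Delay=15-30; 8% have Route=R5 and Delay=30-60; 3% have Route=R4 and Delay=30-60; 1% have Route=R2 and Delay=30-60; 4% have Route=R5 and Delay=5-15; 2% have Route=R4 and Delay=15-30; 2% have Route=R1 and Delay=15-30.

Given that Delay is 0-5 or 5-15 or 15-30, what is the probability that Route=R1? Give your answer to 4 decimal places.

P(Delay=0-5) = 0.02 + 0.02 + 0.07 + 0.10 + 0.11 = 0.32.
P(Delay=5-15) = 0.08 + 0.01 + 0.10 + 0.01 + 0.04 = 0.24.
P(Delay=15-30) = 0.02 + 0.02 + 0.11 + 0.02 + 0.02 = 0.19.
P(Delay ∈ {0-5, 5-15, 15-30}) = 0.32 + 0.24 + 0.19 = 0.75; P(Route=R1, Delay ∈ {0-5, 5-15, 15-30}) = 0.02 + 0.08 + 0.02 = 0.12.
P(Route=R1 | Delay ∈ {0-5, 5-15, 15-30}) = 0.12/0.75 = 0.1600.

0.1600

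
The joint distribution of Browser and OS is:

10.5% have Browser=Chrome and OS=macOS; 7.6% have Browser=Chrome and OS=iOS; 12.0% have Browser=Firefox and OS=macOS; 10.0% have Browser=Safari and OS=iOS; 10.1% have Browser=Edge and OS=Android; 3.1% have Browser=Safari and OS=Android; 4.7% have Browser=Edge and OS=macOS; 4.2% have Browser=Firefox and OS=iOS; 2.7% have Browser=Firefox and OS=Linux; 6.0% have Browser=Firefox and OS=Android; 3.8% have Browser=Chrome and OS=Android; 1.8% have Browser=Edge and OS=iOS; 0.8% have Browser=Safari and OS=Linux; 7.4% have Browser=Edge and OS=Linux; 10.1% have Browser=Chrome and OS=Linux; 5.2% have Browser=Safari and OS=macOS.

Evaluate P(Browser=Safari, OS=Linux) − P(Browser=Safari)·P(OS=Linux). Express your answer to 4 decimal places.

P(Browser=Safari) = 0.052 + 0.008 + 0.100 + 0.031 = 0.191.
P(OS=Linux) = 0.101 + 0.027 + 0.008 + 0.074 = 0.210.
P(Browser=Safari, OS=Linux) − P(Browser=Safari)P(OS=Linux) = 0.008 − 0.191×0.210 = -0.0321.

-0.0321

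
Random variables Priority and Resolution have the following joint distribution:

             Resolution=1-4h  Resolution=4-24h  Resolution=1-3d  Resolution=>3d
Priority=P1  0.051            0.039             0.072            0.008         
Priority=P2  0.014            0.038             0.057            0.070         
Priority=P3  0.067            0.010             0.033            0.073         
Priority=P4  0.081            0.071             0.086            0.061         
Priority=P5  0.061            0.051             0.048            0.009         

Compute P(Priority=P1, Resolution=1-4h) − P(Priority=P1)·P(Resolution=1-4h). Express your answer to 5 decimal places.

P(Priority=P1) = 0.051 + 0.039 + 0.072 + 0.008 = 0.170.
P(Resolution=1-4h) = 0.051 + 0.014 + 0.067 + 0.081 + 0.061 = 0.274.
P(Priority=P1, Resolution=1-4h) − P(Priority=P1)P(Resolution=1-4h) = 0.051 − 0.170×0.274 = 0.00442.

0.00442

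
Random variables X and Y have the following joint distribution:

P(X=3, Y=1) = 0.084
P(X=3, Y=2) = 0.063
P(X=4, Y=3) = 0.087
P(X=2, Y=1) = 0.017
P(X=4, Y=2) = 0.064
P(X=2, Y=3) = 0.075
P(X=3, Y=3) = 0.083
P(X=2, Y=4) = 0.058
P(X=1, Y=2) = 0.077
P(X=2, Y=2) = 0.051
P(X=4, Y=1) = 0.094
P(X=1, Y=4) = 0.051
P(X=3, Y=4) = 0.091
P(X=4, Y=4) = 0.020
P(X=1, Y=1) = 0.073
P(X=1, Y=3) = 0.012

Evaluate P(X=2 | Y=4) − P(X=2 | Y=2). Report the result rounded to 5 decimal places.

0.06364

P(Y=4) = 0.051 + 0.058 + 0.091 + 0.020 = 0.220; P(X=2 | Y=4) = 0.058/0.220 = 0.263636.
P(Y=2) = 0.077 + 0.051 + 0.063 + 0.064 = 0.255; P(X=2 | Y=2) = 0.051/0.255 = 0.200000.
Difference = 0.06364.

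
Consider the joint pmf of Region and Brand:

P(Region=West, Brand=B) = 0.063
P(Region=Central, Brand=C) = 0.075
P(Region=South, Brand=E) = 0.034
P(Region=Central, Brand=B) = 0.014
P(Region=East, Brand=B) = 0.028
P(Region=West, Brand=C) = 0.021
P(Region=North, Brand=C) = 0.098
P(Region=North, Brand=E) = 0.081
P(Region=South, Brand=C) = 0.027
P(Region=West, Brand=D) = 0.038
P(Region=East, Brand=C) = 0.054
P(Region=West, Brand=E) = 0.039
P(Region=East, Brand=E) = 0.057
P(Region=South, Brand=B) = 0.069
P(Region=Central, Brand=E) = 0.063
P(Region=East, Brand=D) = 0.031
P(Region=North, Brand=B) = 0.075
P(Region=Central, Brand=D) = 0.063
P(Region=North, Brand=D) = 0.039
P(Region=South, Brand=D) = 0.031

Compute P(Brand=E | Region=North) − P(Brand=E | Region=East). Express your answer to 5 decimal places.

-0.05884

P(Region=North) = 0.075 + 0.098 + 0.039 + 0.081 = 0.293; P(Brand=E | Region=North) = 0.081/0.293 = 0.276451.
P(Region=East) = 0.028 + 0.054 + 0.031 + 0.057 = 0.170; P(Brand=E | Region=East) = 0.057/0.170 = 0.335294.
Difference = -0.05884.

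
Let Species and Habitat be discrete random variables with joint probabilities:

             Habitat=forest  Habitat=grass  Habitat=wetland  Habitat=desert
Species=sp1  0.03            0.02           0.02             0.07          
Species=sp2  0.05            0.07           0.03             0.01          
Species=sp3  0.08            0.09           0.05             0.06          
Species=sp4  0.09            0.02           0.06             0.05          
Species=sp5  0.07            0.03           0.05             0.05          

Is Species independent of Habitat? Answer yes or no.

no

P(Species=sp1) = 0.14 and P(Habitat=desert) = 0.24, so their product is 0.0336, but P(Species=sp1, Habitat=desert) = 0.07. Since these differ, Species and Habitat are not independent.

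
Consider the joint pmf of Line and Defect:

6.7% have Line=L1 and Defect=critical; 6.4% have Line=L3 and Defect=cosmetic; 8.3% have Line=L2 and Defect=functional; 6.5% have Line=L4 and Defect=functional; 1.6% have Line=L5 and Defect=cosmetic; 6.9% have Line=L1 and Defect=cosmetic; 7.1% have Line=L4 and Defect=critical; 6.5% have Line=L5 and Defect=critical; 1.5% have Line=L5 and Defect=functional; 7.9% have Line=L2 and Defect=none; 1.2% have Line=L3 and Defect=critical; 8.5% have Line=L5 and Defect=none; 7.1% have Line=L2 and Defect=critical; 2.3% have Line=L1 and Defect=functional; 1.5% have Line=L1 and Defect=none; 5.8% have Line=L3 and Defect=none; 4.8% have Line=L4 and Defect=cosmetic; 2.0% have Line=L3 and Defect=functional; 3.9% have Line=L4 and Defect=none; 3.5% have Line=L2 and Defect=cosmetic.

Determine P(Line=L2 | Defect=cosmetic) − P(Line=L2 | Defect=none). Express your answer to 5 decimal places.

P(Defect=cosmetic) = 0.069 + 0.035 + 0.064 + 0.048 + 0.016 = 0.232; P(Line=L2 | Defect=cosmetic) = 0.035/0.232 = 0.150862.
P(Defect=none) = 0.015 + 0.079 + 0.058 + 0.039 + 0.085 = 0.276; P(Line=L2 | Defect=none) = 0.079/0.276 = 0.286232.
Difference = -0.13537.

-0.13537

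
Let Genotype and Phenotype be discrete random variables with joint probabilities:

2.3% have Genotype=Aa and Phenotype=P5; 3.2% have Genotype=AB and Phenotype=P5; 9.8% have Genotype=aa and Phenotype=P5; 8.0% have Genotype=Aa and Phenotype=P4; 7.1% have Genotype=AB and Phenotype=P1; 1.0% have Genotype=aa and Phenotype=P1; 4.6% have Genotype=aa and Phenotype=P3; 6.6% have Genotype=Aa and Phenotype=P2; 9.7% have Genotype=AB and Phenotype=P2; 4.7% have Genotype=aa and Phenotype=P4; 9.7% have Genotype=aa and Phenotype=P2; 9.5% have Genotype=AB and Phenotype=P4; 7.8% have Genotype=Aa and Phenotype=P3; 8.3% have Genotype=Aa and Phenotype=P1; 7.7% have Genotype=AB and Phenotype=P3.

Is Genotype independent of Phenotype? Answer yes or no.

P(Genotype=aa) = 0.298 and P(Phenotype=P5) = 0.153, so their product is 0.04559, but P(Genotype=aa, Phenotype=P5) = 0.098. Since these differ, Genotype and Phenotype are not independent.

no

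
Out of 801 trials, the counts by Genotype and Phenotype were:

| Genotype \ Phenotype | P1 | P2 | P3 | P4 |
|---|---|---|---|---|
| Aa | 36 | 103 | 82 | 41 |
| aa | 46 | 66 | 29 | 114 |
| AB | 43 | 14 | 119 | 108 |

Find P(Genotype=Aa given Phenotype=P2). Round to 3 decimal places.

0.563

Total with Phenotype=P2: 103 + 66 + 14 = 183.
P(Genotype=Aa | Phenotype=P2) = 103/183 = 0.563.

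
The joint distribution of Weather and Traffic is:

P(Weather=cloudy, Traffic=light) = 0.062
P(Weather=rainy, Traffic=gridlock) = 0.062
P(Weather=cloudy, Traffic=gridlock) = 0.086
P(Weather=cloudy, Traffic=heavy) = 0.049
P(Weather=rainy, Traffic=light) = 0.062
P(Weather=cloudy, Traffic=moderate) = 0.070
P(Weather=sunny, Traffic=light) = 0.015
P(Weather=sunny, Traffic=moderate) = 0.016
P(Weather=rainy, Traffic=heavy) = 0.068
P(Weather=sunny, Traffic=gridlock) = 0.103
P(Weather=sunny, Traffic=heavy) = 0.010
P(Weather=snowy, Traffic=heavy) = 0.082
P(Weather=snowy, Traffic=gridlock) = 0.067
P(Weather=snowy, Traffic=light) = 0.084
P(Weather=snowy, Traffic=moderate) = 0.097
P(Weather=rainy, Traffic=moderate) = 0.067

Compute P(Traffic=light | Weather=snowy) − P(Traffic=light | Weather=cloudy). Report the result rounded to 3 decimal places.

P(Weather=snowy) = 0.084 + 0.097 + 0.082 + 0.067 = 0.330; P(Traffic=light | Weather=snowy) = 0.084/0.330 = 0.2545.
P(Weather=cloudy) = 0.062 + 0.070 + 0.049 + 0.086 = 0.267; P(Traffic=light | Weather=cloudy) = 0.062/0.267 = 0.2322.
Difference = 0.022.

0.022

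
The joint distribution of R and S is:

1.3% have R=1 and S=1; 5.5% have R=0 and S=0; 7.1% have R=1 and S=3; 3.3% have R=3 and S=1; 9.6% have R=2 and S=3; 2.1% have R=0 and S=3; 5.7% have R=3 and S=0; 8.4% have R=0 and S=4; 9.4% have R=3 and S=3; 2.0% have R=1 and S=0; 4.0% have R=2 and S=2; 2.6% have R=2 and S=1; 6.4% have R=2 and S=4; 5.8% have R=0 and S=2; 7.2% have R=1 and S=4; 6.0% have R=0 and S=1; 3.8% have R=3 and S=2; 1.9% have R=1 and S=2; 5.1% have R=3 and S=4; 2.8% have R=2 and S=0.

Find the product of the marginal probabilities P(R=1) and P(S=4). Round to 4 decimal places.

P(R=1) = 0.020 + 0.013 + 0.019 + 0.071 + 0.072 = 0.195.
P(S=4) = 0.084 + 0.072 + 0.064 + 0.051 = 0.271.
Product: 0.195 × 0.271 = 0.0528.

0.0528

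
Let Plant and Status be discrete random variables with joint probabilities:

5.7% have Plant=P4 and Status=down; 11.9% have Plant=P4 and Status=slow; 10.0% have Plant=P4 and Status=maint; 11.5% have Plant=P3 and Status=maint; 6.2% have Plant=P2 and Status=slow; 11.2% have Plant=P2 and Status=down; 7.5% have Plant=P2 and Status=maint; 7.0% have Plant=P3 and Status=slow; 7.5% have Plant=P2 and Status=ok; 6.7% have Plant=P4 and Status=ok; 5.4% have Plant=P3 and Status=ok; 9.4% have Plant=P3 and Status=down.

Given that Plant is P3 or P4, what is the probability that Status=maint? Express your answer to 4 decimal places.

P(Plant=P3) = 0.054 + 0.070 + 0.094 + 0.115 = 0.333.
P(Plant=P4) = 0.067 + 0.119 + 0.057 + 0.100 = 0.343.
P(Plant ∈ {P3, P4}) = 0.333 + 0.343 = 0.676; P(Status=maint, Plant ∈ {P3, P4}) = 0.115 + 0.100 = 0.215.
P(Status=maint | Plant ∈ {P3, P4}) = 0.215/0.676 = 0.3180.

0.3180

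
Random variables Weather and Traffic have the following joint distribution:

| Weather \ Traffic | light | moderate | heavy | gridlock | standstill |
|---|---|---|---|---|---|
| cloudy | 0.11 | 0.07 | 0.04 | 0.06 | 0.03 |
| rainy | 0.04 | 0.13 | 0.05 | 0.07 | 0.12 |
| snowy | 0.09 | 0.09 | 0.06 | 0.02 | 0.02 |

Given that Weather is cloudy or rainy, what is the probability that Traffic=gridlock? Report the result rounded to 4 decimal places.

0.1806

P(Weather=cloudy) = 0.11 + 0.07 + 0.04 + 0.06 + 0.03 = 0.31.
P(Weather=rainy) = 0.04 + 0.13 + 0.05 + 0.07 + 0.12 = 0.41.
P(Weather ∈ {cloudy, rainy}) = 0.31 + 0.41 = 0.72; P(Traffic=gridlock, Weather ∈ {cloudy, rainy}) = 0.06 + 0.07 = 0.13.
P(Traffic=gridlock | Weather ∈ {cloudy, rainy}) = 0.13/0.72 = 0.1806.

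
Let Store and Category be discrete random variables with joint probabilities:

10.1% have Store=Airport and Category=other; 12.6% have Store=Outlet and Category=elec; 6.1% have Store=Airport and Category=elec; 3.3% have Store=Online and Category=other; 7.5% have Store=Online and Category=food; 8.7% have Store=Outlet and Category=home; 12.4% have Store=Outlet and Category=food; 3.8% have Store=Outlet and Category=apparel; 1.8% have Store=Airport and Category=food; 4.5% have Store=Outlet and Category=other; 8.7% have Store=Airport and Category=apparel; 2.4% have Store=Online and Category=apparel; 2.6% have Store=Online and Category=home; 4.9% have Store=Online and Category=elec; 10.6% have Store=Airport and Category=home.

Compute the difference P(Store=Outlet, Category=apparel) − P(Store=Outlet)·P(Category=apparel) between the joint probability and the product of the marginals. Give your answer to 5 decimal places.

-0.02458

P(Store=Outlet) = 0.124 + 0.038 + 0.126 + 0.087 + 0.045 = 0.420.
P(Category=apparel) = 0.087 + 0.038 + 0.024 = 0.149.
P(Store=Outlet, Category=apparel) − P(Store=Outlet)P(Category=apparel) = 0.038 − 0.420×0.149 = -0.02458.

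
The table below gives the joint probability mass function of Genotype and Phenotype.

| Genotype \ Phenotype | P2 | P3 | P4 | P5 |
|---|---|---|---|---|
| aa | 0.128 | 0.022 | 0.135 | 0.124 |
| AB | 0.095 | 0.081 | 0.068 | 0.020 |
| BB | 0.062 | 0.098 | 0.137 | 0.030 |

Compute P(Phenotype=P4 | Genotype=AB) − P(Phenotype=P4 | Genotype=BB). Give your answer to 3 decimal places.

-0.161

P(Genotype=AB) = 0.095 + 0.081 + 0.068 + 0.020 = 0.264; P(Phenotype=P4 | Genotype=AB) = 0.068/0.264 = 0.2576.
P(Genotype=BB) = 0.062 + 0.098 + 0.137 + 0.030 = 0.327; P(Phenotype=P4 | Genotype=BB) = 0.137/0.327 = 0.4190.
Difference = -0.161.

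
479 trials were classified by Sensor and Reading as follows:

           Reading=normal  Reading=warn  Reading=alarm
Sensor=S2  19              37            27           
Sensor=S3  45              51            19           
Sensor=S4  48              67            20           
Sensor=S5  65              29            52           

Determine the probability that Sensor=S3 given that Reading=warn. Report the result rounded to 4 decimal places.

0.2772

Total with Reading=warn: 37 + 51 + 67 + 29 = 184.
P(Sensor=S3 | Reading=warn) = 51/184 = 0.2772.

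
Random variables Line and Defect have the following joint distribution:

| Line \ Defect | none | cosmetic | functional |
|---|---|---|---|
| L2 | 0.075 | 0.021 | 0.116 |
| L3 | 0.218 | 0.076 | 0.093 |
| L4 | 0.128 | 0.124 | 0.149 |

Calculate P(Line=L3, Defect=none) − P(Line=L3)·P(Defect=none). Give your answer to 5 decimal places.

0.05507

P(Line=L3) = 0.218 + 0.076 + 0.093 = 0.387.
P(Defect=none) = 0.075 + 0.218 + 0.128 = 0.421.
P(Line=L3, Defect=none) − P(Line=L3)P(Defect=none) = 0.218 − 0.387×0.421 = 0.05507.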